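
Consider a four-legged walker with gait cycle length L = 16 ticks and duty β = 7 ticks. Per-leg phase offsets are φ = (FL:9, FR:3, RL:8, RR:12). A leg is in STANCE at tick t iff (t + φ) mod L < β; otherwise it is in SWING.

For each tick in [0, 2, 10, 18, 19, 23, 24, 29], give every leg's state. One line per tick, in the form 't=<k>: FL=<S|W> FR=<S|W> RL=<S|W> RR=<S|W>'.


t=0: FL=W FR=S RL=W RR=W
t=2: FL=W FR=S RL=W RR=W
t=10: FL=S FR=W RL=S RR=S
t=18: FL=W FR=S RL=W RR=W
t=19: FL=W FR=S RL=W RR=W
t=23: FL=S FR=W RL=W RR=S
t=24: FL=S FR=W RL=S RR=S
t=29: FL=S FR=S RL=S RR=W

t=0: phase=(9,3,8,12) vs β=7 → FL=W FR=S RL=W RR=W
t=2: phase=(11,5,10,14) vs β=7 → FL=W FR=S RL=W RR=W
t=10: phase=(3,13,2,6) vs β=7 → FL=S FR=W RL=S RR=S
t=18: phase=(11,5,10,14) vs β=7 → FL=W FR=S RL=W RR=W
t=19: phase=(12,6,11,15) vs β=7 → FL=W FR=S RL=W RR=W
t=23: phase=(0,10,15,3) vs β=7 → FL=S FR=W RL=W RR=S
t=24: phase=(1,11,0,4) vs β=7 → FL=S FR=W RL=S RR=S
t=29: phase=(6,0,5,9) vs β=7 → FL=S FR=S RL=S RR=W


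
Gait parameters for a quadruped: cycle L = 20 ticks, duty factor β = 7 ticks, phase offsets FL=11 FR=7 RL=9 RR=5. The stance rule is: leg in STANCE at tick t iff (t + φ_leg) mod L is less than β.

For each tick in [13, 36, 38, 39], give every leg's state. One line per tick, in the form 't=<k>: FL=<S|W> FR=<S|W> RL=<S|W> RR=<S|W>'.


t=13: FL=S FR=S RL=S RR=W
t=36: FL=W FR=S RL=S RR=S
t=38: FL=W FR=S RL=W RR=S
t=39: FL=W FR=S RL=W RR=S

t=13: phase=(4,0,2,18) vs β=7 → FL=S FR=S RL=S RR=W
t=36: phase=(7,3,5,1) vs β=7 → FL=W FR=S RL=S RR=S
t=38: phase=(9,5,7,3) vs β=7 → FL=W FR=S RL=W RR=S
t=39: phase=(10,6,8,4) vs β=7 → FL=W FR=S RL=W RR=S


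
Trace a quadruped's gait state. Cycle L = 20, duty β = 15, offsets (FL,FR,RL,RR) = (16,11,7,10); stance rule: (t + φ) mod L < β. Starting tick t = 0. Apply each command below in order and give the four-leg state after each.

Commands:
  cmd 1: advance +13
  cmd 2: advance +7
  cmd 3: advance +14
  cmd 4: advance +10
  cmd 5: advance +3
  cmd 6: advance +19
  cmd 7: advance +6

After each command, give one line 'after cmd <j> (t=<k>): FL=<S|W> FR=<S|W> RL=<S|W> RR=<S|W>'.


after cmd 1 (t=13): FL=S FR=S RL=S RR=S
after cmd 2 (t=20): FL=W FR=S RL=S RR=S
after cmd 3 (t=34): FL=S FR=S RL=S RR=S
after cmd 4 (t=44): FL=S FR=W RL=S RR=S
after cmd 5 (t=47): FL=S FR=W RL=S RR=W
after cmd 6 (t=66): FL=S FR=W RL=S RR=W
after cmd 7 (t=72): FL=S FR=S RL=W RR=S

start t=0: FL=W FR=S RL=S RR=S
cmd 1: advance +13 → t=13, phase=(9,4,0,3) → FL=S FR=S RL=S RR=S
cmd 2: advance +7 → t=20, phase=(16,11,7,10) → FL=W FR=S RL=S RR=S
cmd 3: advance +14 → t=34, phase=(10,5,1,4) → FL=S FR=S RL=S RR=S
cmd 4: advance +10 → t=44, phase=(0,15,11,14) → FL=S FR=W RL=S RR=S
cmd 5: advance +3 → t=47, phase=(3,18,14,17) → FL=S FR=W RL=S RR=W
cmd 6: advance +19 → t=66, phase=(2,17,13,16) → FL=S FR=W RL=S RR=W
cmd 7: advance +6 → t=72, phase=(8,3,19,2) → FL=S FR=S RL=W RR=S


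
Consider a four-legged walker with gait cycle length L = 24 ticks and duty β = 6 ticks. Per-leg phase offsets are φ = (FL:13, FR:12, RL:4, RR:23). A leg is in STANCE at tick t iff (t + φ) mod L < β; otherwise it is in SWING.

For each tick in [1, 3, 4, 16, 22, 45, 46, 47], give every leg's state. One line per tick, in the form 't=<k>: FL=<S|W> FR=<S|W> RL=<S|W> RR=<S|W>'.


t=1: phase=(14,13,5,0) vs β=6 → FL=W FR=W RL=S RR=S
t=3: phase=(16,15,7,2) vs β=6 → FL=W FR=W RL=W RR=S
t=4: phase=(17,16,8,3) vs β=6 → FL=W FR=W RL=W RR=S
t=16: phase=(5,4,20,15) vs β=6 → FL=S FR=S RL=W RR=W
t=22: phase=(11,10,2,21) vs β=6 → FL=W FR=W RL=S RR=W
t=45: phase=(10,9,1,20) vs β=6 → FL=W FR=W RL=S RR=W
t=46: phase=(11,10,2,21) vs β=6 → FL=W FR=W RL=S RR=W
t=47: phase=(12,11,3,22) vs β=6 → FL=W FR=W RL=S RR=W

t=1: FL=W FR=W RL=S RR=S
t=3: FL=W FR=W RL=W RR=S
t=4: FL=W FR=W RL=W RR=S
t=16: FL=S FR=S RL=W RR=W
t=22: FL=W FR=W RL=S RR=W
t=45: FL=W FR=W RL=S RR=W
t=46: FL=W FR=W RL=S RR=W
t=47: FL=W FR=W RL=S RR=W


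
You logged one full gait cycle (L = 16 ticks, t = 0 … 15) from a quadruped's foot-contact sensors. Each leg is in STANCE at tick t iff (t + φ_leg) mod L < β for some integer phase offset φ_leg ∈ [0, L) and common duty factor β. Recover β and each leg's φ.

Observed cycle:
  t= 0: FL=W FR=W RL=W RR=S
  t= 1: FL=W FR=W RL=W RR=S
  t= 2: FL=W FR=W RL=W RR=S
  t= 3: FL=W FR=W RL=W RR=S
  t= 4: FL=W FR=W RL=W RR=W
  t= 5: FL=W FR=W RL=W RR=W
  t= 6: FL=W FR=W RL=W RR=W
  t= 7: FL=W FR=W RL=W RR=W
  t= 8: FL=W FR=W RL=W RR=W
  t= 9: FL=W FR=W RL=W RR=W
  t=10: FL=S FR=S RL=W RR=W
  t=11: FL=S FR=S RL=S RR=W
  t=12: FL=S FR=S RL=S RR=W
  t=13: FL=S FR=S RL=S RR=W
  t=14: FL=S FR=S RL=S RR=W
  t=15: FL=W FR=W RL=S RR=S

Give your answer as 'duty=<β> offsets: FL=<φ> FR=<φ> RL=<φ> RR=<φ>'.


duty β = stance ticks per leg = 5
FL: stance ticks = 5; W→S at t=10 → φ=6
FR: stance ticks = 5; W→S at t=10 → φ=6
RL: stance ticks = 5; W→S at t=11 → φ=5
RR: stance ticks = 5; W→S at t=15 → φ=1

duty=5 offsets: FL=6 FR=6 RL=5 RR=1


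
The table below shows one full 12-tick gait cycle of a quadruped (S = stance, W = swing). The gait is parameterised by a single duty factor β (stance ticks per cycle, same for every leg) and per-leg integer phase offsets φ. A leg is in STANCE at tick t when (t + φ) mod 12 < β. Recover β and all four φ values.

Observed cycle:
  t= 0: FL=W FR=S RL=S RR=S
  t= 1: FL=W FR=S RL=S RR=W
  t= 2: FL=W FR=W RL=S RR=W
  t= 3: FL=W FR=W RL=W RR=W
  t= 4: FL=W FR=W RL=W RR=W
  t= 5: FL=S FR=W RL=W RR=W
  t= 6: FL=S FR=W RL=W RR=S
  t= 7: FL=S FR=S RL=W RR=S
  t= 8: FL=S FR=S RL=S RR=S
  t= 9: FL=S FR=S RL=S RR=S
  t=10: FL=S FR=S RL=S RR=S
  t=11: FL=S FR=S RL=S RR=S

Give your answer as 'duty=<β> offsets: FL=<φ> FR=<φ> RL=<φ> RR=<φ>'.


duty β = stance ticks per leg = 7
FL: stance ticks = 7; W→S at t=5 → φ=7
FR: stance ticks = 7; W→S at t=7 → φ=5
RL: stance ticks = 7; W→S at t=8 → φ=4
RR: stance ticks = 7; W→S at t=6 → φ=6

duty=7 offsets: FL=7 FR=5 RL=4 RR=6


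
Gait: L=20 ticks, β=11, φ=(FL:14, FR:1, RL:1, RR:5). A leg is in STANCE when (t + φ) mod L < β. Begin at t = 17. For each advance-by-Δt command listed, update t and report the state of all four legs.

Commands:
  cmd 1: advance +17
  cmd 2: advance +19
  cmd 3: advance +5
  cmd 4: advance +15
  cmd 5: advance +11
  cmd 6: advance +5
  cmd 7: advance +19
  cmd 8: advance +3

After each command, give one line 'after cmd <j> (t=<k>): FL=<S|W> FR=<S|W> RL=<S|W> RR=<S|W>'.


after cmd 1 (t=34): FL=S FR=W RL=W RR=W
after cmd 2 (t=53): FL=S FR=W RL=W RR=W
after cmd 3 (t=58): FL=W FR=W RL=W RR=S
after cmd 4 (t=73): FL=S FR=W RL=W RR=W
after cmd 5 (t=84): FL=W FR=S RL=S RR=S
after cmd 6 (t=89): FL=S FR=S RL=S RR=W
after cmd 7 (t=108): FL=S FR=S RL=S RR=W
after cmd 8 (t=111): FL=S FR=W RL=W RR=W

start t=17: FL=W FR=W RL=W RR=S
cmd 1: advance +17 → t=34, phase=(8,15,15,19) → FL=S FR=W RL=W RR=W
cmd 2: advance +19 → t=53, phase=(7,14,14,18) → FL=S FR=W RL=W RR=W
cmd 3: advance +5 → t=58, phase=(12,19,19,3) → FL=W FR=W RL=W RR=S
cmd 4: advance +15 → t=73, phase=(7,14,14,18) → FL=S FR=W RL=W RR=W
cmd 5: advance +11 → t=84, phase=(18,5,5,9) → FL=W FR=S RL=S RR=S
cmd 6: advance +5 → t=89, phase=(3,10,10,14) → FL=S FR=S RL=S RR=W
cmd 7: advance +19 → t=108, phase=(2,9,9,13) → FL=S FR=S RL=S RR=W
cmd 8: advance +3 → t=111, phase=(5,12,12,16) → FL=S FR=W RL=W RR=W


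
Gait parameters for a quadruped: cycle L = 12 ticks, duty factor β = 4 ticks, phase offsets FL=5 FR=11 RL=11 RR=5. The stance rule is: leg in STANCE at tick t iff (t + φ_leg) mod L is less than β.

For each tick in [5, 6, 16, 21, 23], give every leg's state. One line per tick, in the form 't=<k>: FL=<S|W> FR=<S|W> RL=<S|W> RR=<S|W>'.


t=5: phase=(10,4,4,10) vs β=4 → FL=W FR=W RL=W RR=W
t=6: phase=(11,5,5,11) vs β=4 → FL=W FR=W RL=W RR=W
t=16: phase=(9,3,3,9) vs β=4 → FL=W FR=S RL=S RR=W
t=21: phase=(2,8,8,2) vs β=4 → FL=S FR=W RL=W RR=S
t=23: phase=(4,10,10,4) vs β=4 → FL=W FR=W RL=W RR=W

t=5: FL=W FR=W RL=W RR=W
t=6: FL=W FR=W RL=W RR=W
t=16: FL=W FR=S RL=S RR=W
t=21: FL=S FR=W RL=W RR=S
t=23: FL=W FR=W RL=W RR=W


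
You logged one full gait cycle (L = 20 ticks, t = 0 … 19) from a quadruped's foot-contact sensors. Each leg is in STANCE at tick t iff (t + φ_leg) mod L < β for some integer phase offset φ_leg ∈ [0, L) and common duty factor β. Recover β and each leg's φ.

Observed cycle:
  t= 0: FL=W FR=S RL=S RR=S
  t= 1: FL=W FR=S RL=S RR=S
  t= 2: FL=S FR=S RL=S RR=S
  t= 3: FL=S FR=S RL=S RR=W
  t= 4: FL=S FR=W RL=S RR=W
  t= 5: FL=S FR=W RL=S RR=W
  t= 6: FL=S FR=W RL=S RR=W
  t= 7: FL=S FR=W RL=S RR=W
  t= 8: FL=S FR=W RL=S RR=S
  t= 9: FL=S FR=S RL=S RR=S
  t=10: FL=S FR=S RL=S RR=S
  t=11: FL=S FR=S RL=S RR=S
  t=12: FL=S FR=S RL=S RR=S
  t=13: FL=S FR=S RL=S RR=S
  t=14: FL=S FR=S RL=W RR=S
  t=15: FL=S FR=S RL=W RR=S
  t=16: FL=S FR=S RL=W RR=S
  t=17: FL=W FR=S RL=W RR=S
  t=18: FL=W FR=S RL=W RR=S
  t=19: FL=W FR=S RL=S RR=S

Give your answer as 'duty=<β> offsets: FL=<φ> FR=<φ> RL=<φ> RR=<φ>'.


duty=15 offsets: FL=18 FR=11 RL=1 RR=12

duty β = stance ticks per leg = 15
FL: stance ticks = 15; W→S at t=2 → φ=18
FR: stance ticks = 15; W→S at t=9 → φ=11
RL: stance ticks = 15; W→S at t=19 → φ=1
RR: stance ticks = 15; W→S at t=8 → φ=12


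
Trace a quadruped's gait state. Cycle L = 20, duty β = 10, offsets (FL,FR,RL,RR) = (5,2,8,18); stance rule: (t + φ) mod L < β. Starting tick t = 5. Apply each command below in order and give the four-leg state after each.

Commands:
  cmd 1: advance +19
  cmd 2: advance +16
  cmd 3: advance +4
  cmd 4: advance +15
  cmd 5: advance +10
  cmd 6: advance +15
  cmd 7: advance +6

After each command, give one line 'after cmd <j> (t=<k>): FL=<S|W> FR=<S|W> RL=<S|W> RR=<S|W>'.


after cmd 1 (t=24): FL=S FR=S RL=W RR=S
after cmd 2 (t=40): FL=S FR=S RL=S RR=W
after cmd 3 (t=44): FL=S FR=S RL=W RR=S
after cmd 4 (t=59): FL=S FR=S RL=S RR=W
after cmd 5 (t=69): FL=W FR=W RL=W RR=S
after cmd 6 (t=84): FL=S FR=S RL=W RR=S
after cmd 7 (t=90): FL=W FR=W RL=W RR=S

start t=5: FL=W FR=S RL=W RR=S
cmd 1: advance +19 → t=24, phase=(9,6,12,2) → FL=S FR=S RL=W RR=S
cmd 2: advance +16 → t=40, phase=(5,2,8,18) → FL=S FR=S RL=S RR=W
cmd 3: advance +4 → t=44, phase=(9,6,12,2) → FL=S FR=S RL=W RR=S
cmd 4: advance +15 → t=59, phase=(4,1,7,17) → FL=S FR=S RL=S RR=W
cmd 5: advance +10 → t=69, phase=(14,11,17,7) → FL=W FR=W RL=W RR=S
cmd 6: advance +15 → t=84, phase=(9,6,12,2) → FL=S FR=S RL=W RR=S
cmd 7: advance +6 → t=90, phase=(15,12,18,8) → FL=W FR=W RL=W RR=S


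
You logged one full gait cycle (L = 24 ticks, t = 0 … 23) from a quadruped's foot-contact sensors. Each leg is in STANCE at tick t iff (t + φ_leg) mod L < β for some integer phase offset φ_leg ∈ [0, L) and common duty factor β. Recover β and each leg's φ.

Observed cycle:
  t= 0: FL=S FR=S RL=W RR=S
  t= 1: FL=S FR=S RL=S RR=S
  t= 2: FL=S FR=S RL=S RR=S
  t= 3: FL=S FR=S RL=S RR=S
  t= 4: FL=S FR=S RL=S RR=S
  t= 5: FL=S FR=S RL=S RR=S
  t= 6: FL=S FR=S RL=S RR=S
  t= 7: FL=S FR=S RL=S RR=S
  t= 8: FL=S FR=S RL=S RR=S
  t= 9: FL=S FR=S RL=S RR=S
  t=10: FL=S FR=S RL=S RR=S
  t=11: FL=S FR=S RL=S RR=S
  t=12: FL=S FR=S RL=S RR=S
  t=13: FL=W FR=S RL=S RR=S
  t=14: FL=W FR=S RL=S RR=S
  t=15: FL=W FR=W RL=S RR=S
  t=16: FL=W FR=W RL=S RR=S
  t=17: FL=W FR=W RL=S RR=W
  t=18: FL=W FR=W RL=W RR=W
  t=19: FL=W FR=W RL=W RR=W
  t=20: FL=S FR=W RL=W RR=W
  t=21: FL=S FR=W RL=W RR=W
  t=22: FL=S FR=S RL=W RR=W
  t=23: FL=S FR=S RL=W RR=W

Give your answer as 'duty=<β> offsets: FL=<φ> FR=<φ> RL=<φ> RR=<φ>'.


duty=17 offsets: FL=4 FR=2 RL=23 RR=0

duty β = stance ticks per leg = 17
FL: stance ticks = 17; W→S at t=20 → φ=4
FR: stance ticks = 17; W→S at t=22 → φ=2
RL: stance ticks = 17; W→S at t=1 → φ=23
RR: stance ticks = 17; W→S at t=0 → φ=0


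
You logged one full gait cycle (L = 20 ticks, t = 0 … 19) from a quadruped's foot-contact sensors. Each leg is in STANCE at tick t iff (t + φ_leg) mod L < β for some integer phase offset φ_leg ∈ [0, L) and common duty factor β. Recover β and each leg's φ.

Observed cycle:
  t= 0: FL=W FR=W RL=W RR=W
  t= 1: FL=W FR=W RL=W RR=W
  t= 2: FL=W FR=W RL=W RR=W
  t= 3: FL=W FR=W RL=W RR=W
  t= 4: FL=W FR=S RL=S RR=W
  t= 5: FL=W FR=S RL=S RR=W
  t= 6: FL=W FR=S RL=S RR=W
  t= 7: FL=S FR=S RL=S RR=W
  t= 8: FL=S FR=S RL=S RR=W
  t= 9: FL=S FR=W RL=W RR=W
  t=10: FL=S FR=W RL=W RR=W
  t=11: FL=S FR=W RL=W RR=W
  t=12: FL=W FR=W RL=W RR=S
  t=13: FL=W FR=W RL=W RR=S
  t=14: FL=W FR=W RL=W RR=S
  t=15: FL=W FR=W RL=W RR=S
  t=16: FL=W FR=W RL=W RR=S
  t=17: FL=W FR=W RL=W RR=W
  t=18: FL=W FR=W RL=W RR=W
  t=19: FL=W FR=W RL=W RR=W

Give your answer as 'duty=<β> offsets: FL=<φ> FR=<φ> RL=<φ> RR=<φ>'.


duty β = stance ticks per leg = 5
FL: stance ticks = 5; W→S at t=7 → φ=13
FR: stance ticks = 5; W→S at t=4 → φ=16
RL: stance ticks = 5; W→S at t=4 → φ=16
RR: stance ticks = 5; W→S at t=12 → φ=8

duty=5 offsets: FL=13 FR=16 RL=16 RR=8


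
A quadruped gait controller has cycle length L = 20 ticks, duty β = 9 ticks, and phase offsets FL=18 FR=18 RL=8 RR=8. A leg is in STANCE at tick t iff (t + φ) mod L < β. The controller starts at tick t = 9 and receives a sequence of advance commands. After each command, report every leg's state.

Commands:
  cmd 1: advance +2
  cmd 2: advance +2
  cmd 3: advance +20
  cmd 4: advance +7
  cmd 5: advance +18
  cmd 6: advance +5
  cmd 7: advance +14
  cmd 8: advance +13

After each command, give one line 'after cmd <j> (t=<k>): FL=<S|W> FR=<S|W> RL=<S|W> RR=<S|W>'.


after cmd 1 (t=11): FL=W FR=W RL=W RR=W
after cmd 2 (t=13): FL=W FR=W RL=S RR=S
after cmd 3 (t=33): FL=W FR=W RL=S RR=S
after cmd 4 (t=40): FL=W FR=W RL=S RR=S
after cmd 5 (t=58): FL=W FR=W RL=S RR=S
after cmd 6 (t=63): FL=S FR=S RL=W RR=W
after cmd 7 (t=77): FL=W FR=W RL=S RR=S
after cmd 8 (t=90): FL=S FR=S RL=W RR=W

start t=9: FL=S FR=S RL=W RR=W
cmd 1: advance +2 → t=11, phase=(9,9,19,19) → FL=W FR=W RL=W RR=W
cmd 2: advance +2 → t=13, phase=(11,11,1,1) → FL=W FR=W RL=S RR=S
cmd 3: advance +20 → t=33, phase=(11,11,1,1) → FL=W FR=W RL=S RR=S
cmd 4: advance +7 → t=40, phase=(18,18,8,8) → FL=W FR=W RL=S RR=S
cmd 5: advance +18 → t=58, phase=(16,16,6,6) → FL=W FR=W RL=S RR=S
cmd 6: advance +5 → t=63, phase=(1,1,11,11) → FL=S FR=S RL=W RR=W
cmd 7: advance +14 → t=77, phase=(15,15,5,5) → FL=W FR=W RL=S RR=S
cmd 8: advance +13 → t=90, phase=(8,8,18,18) → FL=S FR=S RL=W RR=W


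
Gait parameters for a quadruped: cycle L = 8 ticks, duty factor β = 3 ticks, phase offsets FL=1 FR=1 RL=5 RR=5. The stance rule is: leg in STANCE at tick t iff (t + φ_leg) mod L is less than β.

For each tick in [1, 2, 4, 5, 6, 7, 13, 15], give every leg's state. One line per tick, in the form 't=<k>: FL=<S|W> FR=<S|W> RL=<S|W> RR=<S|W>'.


t=1: phase=(2,2,6,6) vs β=3 → FL=S FR=S RL=W RR=W
t=2: phase=(3,3,7,7) vs β=3 → FL=W FR=W RL=W RR=W
t=4: phase=(5,5,1,1) vs β=3 → FL=W FR=W RL=S RR=S
t=5: phase=(6,6,2,2) vs β=3 → FL=W FR=W RL=S RR=S
t=6: phase=(7,7,3,3) vs β=3 → FL=W FR=W RL=W RR=W
t=7: phase=(0,0,4,4) vs β=3 → FL=S FR=S RL=W RR=W
t=13: phase=(6,6,2,2) vs β=3 → FL=W FR=W RL=S RR=S
t=15: phase=(0,0,4,4) vs β=3 → FL=S FR=S RL=W RR=W

t=1: FL=S FR=S RL=W RR=W
t=2: FL=W FR=W RL=W RR=W
t=4: FL=W FR=W RL=S RR=S
t=5: FL=W FR=W RL=S RR=S
t=6: FL=W FR=W RL=W RR=W
t=7: FL=S FR=S RL=W RR=W
t=13: FL=W FR=W RL=S RR=S
t=15: FL=S FR=S RL=W RR=W


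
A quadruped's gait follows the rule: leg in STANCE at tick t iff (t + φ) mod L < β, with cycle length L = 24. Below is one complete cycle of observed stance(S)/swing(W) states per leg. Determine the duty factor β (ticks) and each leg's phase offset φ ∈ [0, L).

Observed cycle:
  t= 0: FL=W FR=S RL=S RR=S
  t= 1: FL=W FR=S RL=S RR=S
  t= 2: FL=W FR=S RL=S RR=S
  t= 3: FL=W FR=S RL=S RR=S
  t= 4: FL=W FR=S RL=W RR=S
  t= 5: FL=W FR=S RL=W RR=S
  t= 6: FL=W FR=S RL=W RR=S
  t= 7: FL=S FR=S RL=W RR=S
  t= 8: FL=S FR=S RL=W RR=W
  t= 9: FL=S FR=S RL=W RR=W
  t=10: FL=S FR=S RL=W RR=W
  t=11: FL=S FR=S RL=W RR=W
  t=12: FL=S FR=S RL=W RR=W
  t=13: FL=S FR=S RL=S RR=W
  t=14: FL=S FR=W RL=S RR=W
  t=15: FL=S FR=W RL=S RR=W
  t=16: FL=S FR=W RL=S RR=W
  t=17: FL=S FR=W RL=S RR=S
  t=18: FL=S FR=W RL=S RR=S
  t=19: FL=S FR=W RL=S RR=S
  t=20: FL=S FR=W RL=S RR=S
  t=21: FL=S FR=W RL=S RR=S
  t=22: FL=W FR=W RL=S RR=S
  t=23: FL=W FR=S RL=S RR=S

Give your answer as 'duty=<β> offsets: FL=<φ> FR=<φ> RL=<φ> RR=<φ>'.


duty β = stance ticks per leg = 15
FL: stance ticks = 15; W→S at t=7 → φ=17
FR: stance ticks = 15; W→S at t=23 → φ=1
RL: stance ticks = 15; W→S at t=13 → φ=11
RR: stance ticks = 15; W→S at t=17 → φ=7

duty=15 offsets: FL=17 FR=1 RL=11 RR=7


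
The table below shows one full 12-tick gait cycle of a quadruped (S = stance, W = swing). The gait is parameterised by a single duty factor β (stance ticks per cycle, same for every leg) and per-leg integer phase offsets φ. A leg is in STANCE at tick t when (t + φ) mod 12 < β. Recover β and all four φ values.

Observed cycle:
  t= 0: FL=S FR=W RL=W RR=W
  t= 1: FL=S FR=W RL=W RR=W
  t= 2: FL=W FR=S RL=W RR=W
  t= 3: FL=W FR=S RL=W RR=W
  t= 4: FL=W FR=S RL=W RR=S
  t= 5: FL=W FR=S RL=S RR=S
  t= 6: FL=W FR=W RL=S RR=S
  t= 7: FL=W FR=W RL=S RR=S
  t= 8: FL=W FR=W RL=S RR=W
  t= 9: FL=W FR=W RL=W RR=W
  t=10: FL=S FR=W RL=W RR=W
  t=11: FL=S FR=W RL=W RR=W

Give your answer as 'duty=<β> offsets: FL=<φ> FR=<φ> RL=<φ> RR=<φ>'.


duty=4 offsets: FL=2 FR=10 RL=7 RR=8

duty β = stance ticks per leg = 4
FL: stance ticks = 4; W→S at t=10 → φ=2
FR: stance ticks = 4; W→S at t=2 → φ=10
RL: stance ticks = 4; W→S at t=5 → φ=7
RR: stance ticks = 4; W→S at t=4 → φ=8


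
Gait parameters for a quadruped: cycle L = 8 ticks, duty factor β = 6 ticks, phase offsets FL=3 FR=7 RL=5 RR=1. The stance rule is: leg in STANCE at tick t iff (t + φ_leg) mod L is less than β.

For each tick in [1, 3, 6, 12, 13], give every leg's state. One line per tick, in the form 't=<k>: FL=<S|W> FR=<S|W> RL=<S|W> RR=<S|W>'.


t=1: FL=S FR=S RL=W RR=S
t=3: FL=W FR=S RL=S RR=S
t=6: FL=S FR=S RL=S RR=W
t=12: FL=W FR=S RL=S RR=S
t=13: FL=S FR=S RL=S RR=W

t=1: phase=(4,0,6,2) vs β=6 → FL=S FR=S RL=W RR=S
t=3: phase=(6,2,0,4) vs β=6 → FL=W FR=S RL=S RR=S
t=6: phase=(1,5,3,7) vs β=6 → FL=S FR=S RL=S RR=W
t=12: phase=(7,3,1,5) vs β=6 → FL=W FR=S RL=S RR=S
t=13: phase=(0,4,2,6) vs β=6 → FL=S FR=S RL=S RR=W


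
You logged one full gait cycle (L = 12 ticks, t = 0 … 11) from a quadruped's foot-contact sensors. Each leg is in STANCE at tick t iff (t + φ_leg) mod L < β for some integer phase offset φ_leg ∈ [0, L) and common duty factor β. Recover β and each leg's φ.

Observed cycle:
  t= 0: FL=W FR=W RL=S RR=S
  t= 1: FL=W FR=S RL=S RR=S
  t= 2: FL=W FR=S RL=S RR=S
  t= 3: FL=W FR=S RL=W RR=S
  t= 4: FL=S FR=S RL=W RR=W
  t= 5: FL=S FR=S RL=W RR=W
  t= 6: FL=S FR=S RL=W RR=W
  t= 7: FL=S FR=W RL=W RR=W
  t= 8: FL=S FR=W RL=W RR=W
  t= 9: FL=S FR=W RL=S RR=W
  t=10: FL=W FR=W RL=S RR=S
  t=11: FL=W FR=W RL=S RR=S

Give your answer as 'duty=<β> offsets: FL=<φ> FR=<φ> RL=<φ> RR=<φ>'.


duty=6 offsets: FL=8 FR=11 RL=3 RR=2

duty β = stance ticks per leg = 6
FL: stance ticks = 6; W→S at t=4 → φ=8
FR: stance ticks = 6; W→S at t=1 → φ=11
RL: stance ticks = 6; W→S at t=9 → φ=3
RR: stance ticks = 6; W→S at t=10 → φ=2


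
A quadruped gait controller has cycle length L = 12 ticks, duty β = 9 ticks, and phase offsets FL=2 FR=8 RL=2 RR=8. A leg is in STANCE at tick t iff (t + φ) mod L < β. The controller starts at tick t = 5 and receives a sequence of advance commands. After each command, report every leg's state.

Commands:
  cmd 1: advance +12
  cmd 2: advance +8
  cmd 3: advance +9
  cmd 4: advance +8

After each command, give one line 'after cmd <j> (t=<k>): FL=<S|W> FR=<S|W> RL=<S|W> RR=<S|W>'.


start t=5: FL=S FR=S RL=S RR=S
cmd 1: advance +12 → t=17, phase=(7,1,7,1) → FL=S FR=S RL=S RR=S
cmd 2: advance +8 → t=25, phase=(3,9,3,9) → FL=S FR=W RL=S RR=W
cmd 3: advance +9 → t=34, phase=(0,6,0,6) → FL=S FR=S RL=S RR=S
cmd 4: advance +8 → t=42, phase=(8,2,8,2) → FL=S FR=S RL=S RR=S

after cmd 1 (t=17): FL=S FR=S RL=S RR=S
after cmd 2 (t=25): FL=S FR=W RL=S RR=W
after cmd 3 (t=34): FL=S FR=S RL=S RR=S
after cmd 4 (t=42): FL=S FR=S RL=S RR=S


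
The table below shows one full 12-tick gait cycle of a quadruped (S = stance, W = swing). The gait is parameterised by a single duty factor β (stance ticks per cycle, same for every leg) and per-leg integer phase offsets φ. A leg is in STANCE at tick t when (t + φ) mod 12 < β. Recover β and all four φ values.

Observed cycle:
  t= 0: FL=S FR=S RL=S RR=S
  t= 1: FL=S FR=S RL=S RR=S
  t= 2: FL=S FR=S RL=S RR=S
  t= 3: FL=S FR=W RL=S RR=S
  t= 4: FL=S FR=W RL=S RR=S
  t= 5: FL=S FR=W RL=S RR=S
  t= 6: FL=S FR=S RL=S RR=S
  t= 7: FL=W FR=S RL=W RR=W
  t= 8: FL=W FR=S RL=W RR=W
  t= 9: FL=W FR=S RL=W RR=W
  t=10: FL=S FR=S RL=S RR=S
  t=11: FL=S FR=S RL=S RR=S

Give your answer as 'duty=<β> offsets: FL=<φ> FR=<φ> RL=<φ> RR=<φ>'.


duty β = stance ticks per leg = 9
FL: stance ticks = 9; W→S at t=10 → φ=2
FR: stance ticks = 9; W→S at t=6 → φ=6
RL: stance ticks = 9; W→S at t=10 → φ=2
RR: stance ticks = 9; W→S at t=10 → φ=2

duty=9 offsets: FL=2 FR=6 RL=2 RR=2


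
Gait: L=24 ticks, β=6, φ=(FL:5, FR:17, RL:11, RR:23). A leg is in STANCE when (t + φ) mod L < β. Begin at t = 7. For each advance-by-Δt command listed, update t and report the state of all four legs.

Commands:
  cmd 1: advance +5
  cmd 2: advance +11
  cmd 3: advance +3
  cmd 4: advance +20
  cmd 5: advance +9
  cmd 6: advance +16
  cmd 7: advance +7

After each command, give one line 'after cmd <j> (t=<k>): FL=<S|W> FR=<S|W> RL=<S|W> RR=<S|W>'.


start t=7: FL=W FR=S RL=W RR=W
cmd 1: advance +5 → t=12, phase=(17,5,23,11) → FL=W FR=S RL=W RR=W
cmd 2: advance +11 → t=23, phase=(4,16,10,22) → FL=S FR=W RL=W RR=W
cmd 3: advance +3 → t=26, phase=(7,19,13,1) → FL=W FR=W RL=W RR=S
cmd 4: advance +20 → t=46, phase=(3,15,9,21) → FL=S FR=W RL=W RR=W
cmd 5: advance +9 → t=55, phase=(12,0,18,6) → FL=W FR=S RL=W RR=W
cmd 6: advance +16 → t=71, phase=(4,16,10,22) → FL=S FR=W RL=W RR=W
cmd 7: advance +7 → t=78, phase=(11,23,17,5) → FL=W FR=W RL=W RR=S

after cmd 1 (t=12): FL=W FR=S RL=W RR=W
after cmd 2 (t=23): FL=S FR=W RL=W RR=W
after cmd 3 (t=26): FL=W FR=W RL=W RR=S
after cmd 4 (t=46): FL=S FR=W RL=W RR=W
after cmd 5 (t=55): FL=W FR=S RL=W RR=W
after cmd 6 (t=71): FL=S FR=W RL=W RR=W
after cmd 7 (t=78): FL=W FR=W RL=W RR=S


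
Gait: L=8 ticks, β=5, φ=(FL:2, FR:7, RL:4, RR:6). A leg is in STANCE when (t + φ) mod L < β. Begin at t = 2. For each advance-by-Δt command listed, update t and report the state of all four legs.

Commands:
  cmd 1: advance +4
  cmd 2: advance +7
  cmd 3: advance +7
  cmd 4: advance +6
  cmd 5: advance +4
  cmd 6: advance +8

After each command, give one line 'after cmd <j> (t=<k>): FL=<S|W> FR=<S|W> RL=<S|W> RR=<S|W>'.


after cmd 1 (t=6): FL=S FR=W RL=S RR=S
after cmd 2 (t=13): FL=W FR=S RL=S RR=S
after cmd 3 (t=20): FL=W FR=S RL=S RR=S
after cmd 4 (t=26): FL=S FR=S RL=W RR=S
after cmd 5 (t=30): FL=S FR=W RL=S RR=S
after cmd 6 (t=38): FL=S FR=W RL=S RR=S

start t=2: FL=S FR=S RL=W RR=S
cmd 1: advance +4 → t=6, phase=(0,5,2,4) → FL=S FR=W RL=S RR=S
cmd 2: advance +7 → t=13, phase=(7,4,1,3) → FL=W FR=S RL=S RR=S
cmd 3: advance +7 → t=20, phase=(6,3,0,2) → FL=W FR=S RL=S RR=S
cmd 4: advance +6 → t=26, phase=(4,1,6,0) → FL=S FR=S RL=W RR=S
cmd 5: advance +4 → t=30, phase=(0,5,2,4) → FL=S FR=W RL=S RR=S
cmd 6: advance +8 → t=38, phase=(0,5,2,4) → FL=S FR=W RL=S RR=S


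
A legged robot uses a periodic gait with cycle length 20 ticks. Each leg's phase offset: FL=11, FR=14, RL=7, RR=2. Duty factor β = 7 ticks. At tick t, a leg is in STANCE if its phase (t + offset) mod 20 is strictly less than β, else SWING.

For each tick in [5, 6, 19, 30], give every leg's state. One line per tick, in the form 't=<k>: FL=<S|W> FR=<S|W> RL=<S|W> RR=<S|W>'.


t=5: phase=(16,19,12,7) vs β=7 → FL=W FR=W RL=W RR=W
t=6: phase=(17,0,13,8) vs β=7 → FL=W FR=S RL=W RR=W
t=19: phase=(10,13,6,1) vs β=7 → FL=W FR=W RL=S RR=S
t=30: phase=(1,4,17,12) vs β=7 → FL=S FR=S RL=W RR=W

t=5: FL=W FR=W RL=W RR=W
t=6: FL=W FR=S RL=W RR=W
t=19: FL=W FR=W RL=S RR=S
t=30: FL=S FR=S RL=W RR=W


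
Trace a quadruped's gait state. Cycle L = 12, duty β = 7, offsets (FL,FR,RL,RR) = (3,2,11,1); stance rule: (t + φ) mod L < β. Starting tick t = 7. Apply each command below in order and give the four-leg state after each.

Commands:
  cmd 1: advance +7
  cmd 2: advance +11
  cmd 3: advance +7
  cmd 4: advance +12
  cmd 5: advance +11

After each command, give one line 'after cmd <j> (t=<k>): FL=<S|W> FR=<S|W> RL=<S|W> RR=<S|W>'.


after cmd 1 (t=14): FL=S FR=S RL=S RR=S
after cmd 2 (t=25): FL=S FR=S RL=S RR=S
after cmd 3 (t=32): FL=W FR=W RL=W RR=W
after cmd 4 (t=44): FL=W FR=W RL=W RR=W
after cmd 5 (t=55): FL=W FR=W RL=S RR=W

start t=7: FL=W FR=W RL=S RR=W
cmd 1: advance +7 → t=14, phase=(5,4,1,3) → FL=S FR=S RL=S RR=S
cmd 2: advance +11 → t=25, phase=(4,3,0,2) → FL=S FR=S RL=S RR=S
cmd 3: advance +7 → t=32, phase=(11,10,7,9) → FL=W FR=W RL=W RR=W
cmd 4: advance +12 → t=44, phase=(11,10,7,9) → FL=W FR=W RL=W RR=W
cmd 5: advance +11 → t=55, phase=(10,9,6,8) → FL=W FR=W RL=S RR=W


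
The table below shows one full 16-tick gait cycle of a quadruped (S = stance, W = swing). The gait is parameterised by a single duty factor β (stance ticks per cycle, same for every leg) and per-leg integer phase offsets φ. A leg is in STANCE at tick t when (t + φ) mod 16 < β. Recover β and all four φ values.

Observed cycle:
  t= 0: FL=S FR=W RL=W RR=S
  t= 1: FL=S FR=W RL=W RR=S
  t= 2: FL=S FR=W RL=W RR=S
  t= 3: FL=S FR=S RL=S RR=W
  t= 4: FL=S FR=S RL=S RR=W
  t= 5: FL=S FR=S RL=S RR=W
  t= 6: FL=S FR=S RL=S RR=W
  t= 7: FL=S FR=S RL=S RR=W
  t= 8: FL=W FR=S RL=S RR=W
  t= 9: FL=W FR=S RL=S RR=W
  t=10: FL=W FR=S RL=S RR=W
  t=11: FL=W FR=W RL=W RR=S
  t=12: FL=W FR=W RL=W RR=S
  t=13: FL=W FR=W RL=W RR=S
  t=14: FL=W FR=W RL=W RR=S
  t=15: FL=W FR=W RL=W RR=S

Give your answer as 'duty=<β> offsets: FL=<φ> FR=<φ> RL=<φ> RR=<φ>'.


duty β = stance ticks per leg = 8
FL: stance ticks = 8; W→S at t=0 → φ=0
FR: stance ticks = 8; W→S at t=3 → φ=13
RL: stance ticks = 8; W→S at t=3 → φ=13
RR: stance ticks = 8; W→S at t=11 → φ=5

duty=8 offsets: FL=0 FR=13 RL=13 RR=5


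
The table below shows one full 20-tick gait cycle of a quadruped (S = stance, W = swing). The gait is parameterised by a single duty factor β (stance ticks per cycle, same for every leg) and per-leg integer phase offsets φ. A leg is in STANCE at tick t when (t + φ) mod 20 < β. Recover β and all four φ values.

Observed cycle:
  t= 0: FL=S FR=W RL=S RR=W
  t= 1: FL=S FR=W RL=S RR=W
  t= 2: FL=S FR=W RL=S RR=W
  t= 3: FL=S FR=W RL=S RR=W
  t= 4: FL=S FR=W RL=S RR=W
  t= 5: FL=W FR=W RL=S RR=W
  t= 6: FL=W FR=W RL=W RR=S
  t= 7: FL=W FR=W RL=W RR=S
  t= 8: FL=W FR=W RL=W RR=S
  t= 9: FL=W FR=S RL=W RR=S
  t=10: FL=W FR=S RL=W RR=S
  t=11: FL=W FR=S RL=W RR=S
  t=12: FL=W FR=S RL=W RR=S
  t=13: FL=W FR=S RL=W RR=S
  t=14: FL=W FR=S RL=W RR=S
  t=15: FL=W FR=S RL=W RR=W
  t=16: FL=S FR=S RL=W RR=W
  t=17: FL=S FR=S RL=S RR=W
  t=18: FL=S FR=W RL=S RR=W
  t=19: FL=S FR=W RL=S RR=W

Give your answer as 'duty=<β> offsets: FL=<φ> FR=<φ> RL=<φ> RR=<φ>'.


duty=9 offsets: FL=4 FR=11 RL=3 RR=14

duty β = stance ticks per leg = 9
FL: stance ticks = 9; W→S at t=16 → φ=4
FR: stance ticks = 9; W→S at t=9 → φ=11
RL: stance ticks = 9; W→S at t=17 → φ=3
RR: stance ticks = 9; W→S at t=6 → φ=14


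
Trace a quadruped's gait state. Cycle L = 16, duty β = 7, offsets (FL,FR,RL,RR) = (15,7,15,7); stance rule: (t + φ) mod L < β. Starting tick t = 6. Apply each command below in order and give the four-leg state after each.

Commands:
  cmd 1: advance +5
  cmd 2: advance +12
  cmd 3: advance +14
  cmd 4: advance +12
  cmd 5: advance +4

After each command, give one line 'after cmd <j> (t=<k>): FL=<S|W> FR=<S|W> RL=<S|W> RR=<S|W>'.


after cmd 1 (t=11): FL=W FR=S RL=W RR=S
after cmd 2 (t=23): FL=S FR=W RL=S RR=W
after cmd 3 (t=37): FL=S FR=W RL=S RR=W
after cmd 4 (t=49): FL=S FR=W RL=S RR=W
after cmd 5 (t=53): FL=S FR=W RL=S RR=W

start t=6: FL=S FR=W RL=S RR=W
cmd 1: advance +5 → t=11, phase=(10,2,10,2) → FL=W FR=S RL=W RR=S
cmd 2: advance +12 → t=23, phase=(6,14,6,14) → FL=S FR=W RL=S RR=W
cmd 3: advance +14 → t=37, phase=(4,12,4,12) → FL=S FR=W RL=S RR=W
cmd 4: advance +12 → t=49, phase=(0,8,0,8) → FL=S FR=W RL=S RR=W
cmd 5: advance +4 → t=53, phase=(4,12,4,12) → FL=S FR=W RL=S RR=W


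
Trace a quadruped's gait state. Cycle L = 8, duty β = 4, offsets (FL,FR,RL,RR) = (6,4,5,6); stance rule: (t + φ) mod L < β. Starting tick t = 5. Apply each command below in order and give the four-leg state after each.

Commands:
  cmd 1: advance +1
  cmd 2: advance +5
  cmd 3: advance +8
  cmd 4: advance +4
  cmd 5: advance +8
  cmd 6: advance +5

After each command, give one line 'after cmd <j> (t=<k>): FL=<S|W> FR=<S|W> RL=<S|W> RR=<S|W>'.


after cmd 1 (t=6): FL=W FR=S RL=S RR=W
after cmd 2 (t=11): FL=S FR=W RL=S RR=S
after cmd 3 (t=19): FL=S FR=W RL=S RR=S
after cmd 4 (t=23): FL=W FR=S RL=W RR=W
after cmd 5 (t=31): FL=W FR=S RL=W RR=W
after cmd 6 (t=36): FL=S FR=S RL=S RR=S

start t=5: FL=S FR=S RL=S RR=S
cmd 1: advance +1 → t=6, phase=(4,2,3,4) → FL=W FR=S RL=S RR=W
cmd 2: advance +5 → t=11, phase=(1,7,0,1) → FL=S FR=W RL=S RR=S
cmd 3: advance +8 → t=19, phase=(1,7,0,1) → FL=S FR=W RL=S RR=S
cmd 4: advance +4 → t=23, phase=(5,3,4,5) → FL=W FR=S RL=W RR=W
cmd 5: advance +8 → t=31, phase=(5,3,4,5) → FL=W FR=S RL=W RR=W
cmd 6: advance +5 → t=36, phase=(2,0,1,2) → FL=S FR=S RL=S RR=S


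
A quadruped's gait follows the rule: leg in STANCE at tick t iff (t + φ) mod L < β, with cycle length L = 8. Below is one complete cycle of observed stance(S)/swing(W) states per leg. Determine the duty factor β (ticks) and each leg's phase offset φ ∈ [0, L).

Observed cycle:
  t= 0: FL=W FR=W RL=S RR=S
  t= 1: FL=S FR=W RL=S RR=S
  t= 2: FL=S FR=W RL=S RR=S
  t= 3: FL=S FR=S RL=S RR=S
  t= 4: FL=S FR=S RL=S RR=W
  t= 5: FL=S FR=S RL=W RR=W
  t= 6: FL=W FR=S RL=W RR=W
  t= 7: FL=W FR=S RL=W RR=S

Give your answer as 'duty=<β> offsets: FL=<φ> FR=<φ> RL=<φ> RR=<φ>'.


duty β = stance ticks per leg = 5
FL: stance ticks = 5; W→S at t=1 → φ=7
FR: stance ticks = 5; W→S at t=3 → φ=5
RL: stance ticks = 5; W→S at t=0 → φ=0
RR: stance ticks = 5; W→S at t=7 → φ=1

duty=5 offsets: FL=7 FR=5 RL=0 RR=1


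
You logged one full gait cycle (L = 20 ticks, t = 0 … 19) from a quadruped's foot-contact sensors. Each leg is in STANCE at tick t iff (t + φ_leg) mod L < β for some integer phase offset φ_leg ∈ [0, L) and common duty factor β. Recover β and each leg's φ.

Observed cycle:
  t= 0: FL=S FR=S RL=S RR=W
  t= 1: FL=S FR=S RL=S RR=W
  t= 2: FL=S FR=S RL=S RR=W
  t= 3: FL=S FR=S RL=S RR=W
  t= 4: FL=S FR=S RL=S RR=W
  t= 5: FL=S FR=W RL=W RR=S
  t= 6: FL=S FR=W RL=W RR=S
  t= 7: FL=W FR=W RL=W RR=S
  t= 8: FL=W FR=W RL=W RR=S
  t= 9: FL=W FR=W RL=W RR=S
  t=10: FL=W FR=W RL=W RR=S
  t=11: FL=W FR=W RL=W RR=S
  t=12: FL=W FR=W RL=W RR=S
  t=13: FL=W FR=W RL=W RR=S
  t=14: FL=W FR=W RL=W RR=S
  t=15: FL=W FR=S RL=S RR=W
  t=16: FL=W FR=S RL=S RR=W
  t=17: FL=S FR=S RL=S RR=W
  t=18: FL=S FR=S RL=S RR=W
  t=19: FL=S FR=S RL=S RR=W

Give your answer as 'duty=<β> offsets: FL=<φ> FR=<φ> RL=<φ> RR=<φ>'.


duty β = stance ticks per leg = 10
FL: stance ticks = 10; W→S at t=17 → φ=3
FR: stance ticks = 10; W→S at t=15 → φ=5
RL: stance ticks = 10; W→S at t=15 → φ=5
RR: stance ticks = 10; W→S at t=5 → φ=15

duty=10 offsets: FL=3 FR=5 RL=5 RR=15


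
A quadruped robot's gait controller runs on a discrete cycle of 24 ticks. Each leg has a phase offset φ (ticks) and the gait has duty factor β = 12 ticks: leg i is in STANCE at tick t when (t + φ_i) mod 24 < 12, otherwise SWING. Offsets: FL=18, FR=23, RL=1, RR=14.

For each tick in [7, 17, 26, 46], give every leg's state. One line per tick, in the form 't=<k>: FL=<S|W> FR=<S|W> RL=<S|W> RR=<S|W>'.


t=7: phase=(1,6,8,21) vs β=12 → FL=S FR=S RL=S RR=W
t=17: phase=(11,16,18,7) vs β=12 → FL=S FR=W RL=W RR=S
t=26: phase=(20,1,3,16) vs β=12 → FL=W FR=S RL=S RR=W
t=46: phase=(16,21,23,12) vs β=12 → FL=W FR=W RL=W RR=W

t=7: FL=S FR=S RL=S RR=W
t=17: FL=S FR=W RL=W RR=S
t=26: FL=W FR=S RL=S RR=W
t=46: FL=W FR=W RL=W RR=W


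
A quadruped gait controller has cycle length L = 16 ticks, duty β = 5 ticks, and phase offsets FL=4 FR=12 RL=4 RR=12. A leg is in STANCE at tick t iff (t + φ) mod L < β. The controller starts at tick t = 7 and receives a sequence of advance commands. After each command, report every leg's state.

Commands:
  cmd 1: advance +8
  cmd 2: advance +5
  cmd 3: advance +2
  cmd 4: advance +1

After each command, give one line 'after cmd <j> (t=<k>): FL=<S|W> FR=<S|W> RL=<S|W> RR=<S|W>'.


after cmd 1 (t=15): FL=S FR=W RL=S RR=W
after cmd 2 (t=20): FL=W FR=S RL=W RR=S
after cmd 3 (t=22): FL=W FR=S RL=W RR=S
after cmd 4 (t=23): FL=W FR=S RL=W RR=S

start t=7: FL=W FR=S RL=W RR=S
cmd 1: advance +8 → t=15, phase=(3,11,3,11) → FL=S FR=W RL=S RR=W
cmd 2: advance +5 → t=20, phase=(8,0,8,0) → FL=W FR=S RL=W RR=S
cmd 3: advance +2 → t=22, phase=(10,2,10,2) → FL=W FR=S RL=W RR=S
cmd 4: advance +1 → t=23, phase=(11,3,11,3) → FL=W FR=S RL=W RR=S


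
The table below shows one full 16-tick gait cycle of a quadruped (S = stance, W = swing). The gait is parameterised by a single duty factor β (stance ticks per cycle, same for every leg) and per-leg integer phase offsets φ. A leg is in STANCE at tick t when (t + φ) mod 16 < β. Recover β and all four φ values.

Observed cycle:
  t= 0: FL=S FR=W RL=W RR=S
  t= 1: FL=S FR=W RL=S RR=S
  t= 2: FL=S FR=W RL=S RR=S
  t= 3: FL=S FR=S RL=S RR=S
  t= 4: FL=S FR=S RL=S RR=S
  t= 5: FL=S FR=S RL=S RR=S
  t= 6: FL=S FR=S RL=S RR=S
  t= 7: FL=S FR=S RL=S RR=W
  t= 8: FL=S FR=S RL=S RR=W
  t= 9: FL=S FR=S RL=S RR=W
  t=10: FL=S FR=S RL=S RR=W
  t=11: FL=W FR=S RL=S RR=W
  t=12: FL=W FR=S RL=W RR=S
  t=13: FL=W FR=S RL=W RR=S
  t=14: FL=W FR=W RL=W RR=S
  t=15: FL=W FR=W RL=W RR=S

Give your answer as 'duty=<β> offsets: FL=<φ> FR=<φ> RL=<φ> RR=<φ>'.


duty=11 offsets: FL=0 FR=13 RL=15 RR=4

duty β = stance ticks per leg = 11
FL: stance ticks = 11; W→S at t=0 → φ=0
FR: stance ticks = 11; W→S at t=3 → φ=13
RL: stance ticks = 11; W→S at t=1 → φ=15
RR: stance ticks = 11; W→S at t=12 → φ=4


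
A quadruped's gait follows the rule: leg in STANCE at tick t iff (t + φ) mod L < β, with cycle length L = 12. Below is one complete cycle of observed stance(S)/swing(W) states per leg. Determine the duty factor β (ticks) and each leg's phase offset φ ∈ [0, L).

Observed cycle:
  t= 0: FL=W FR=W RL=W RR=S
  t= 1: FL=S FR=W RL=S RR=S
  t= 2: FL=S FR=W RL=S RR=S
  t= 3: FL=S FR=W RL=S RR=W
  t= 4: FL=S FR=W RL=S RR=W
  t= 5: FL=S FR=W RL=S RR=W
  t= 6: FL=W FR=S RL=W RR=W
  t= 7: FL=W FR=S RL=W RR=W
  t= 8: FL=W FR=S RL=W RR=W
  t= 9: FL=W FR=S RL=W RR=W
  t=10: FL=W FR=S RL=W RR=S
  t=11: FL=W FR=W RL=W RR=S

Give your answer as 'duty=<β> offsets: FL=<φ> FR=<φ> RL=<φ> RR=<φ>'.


duty β = stance ticks per leg = 5
FL: stance ticks = 5; W→S at t=1 → φ=11
FR: stance ticks = 5; W→S at t=6 → φ=6
RL: stance ticks = 5; W→S at t=1 → φ=11
RR: stance ticks = 5; W→S at t=10 → φ=2

duty=5 offsets: FL=11 FR=6 RL=11 RR=2


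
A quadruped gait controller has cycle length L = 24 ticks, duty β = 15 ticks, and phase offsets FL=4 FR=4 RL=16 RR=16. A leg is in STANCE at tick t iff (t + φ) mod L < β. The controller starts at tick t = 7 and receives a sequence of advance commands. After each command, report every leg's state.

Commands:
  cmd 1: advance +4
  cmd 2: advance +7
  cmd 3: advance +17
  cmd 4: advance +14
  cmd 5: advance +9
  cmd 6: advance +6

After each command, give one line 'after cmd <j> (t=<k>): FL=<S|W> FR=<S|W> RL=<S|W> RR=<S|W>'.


after cmd 1 (t=11): FL=W FR=W RL=S RR=S
after cmd 2 (t=18): FL=W FR=W RL=S RR=S
after cmd 3 (t=35): FL=W FR=W RL=S RR=S
after cmd 4 (t=49): FL=S FR=S RL=W RR=W
after cmd 5 (t=58): FL=S FR=S RL=S RR=S
after cmd 6 (t=64): FL=W FR=W RL=S RR=S

start t=7: FL=S FR=S RL=W RR=W
cmd 1: advance +4 → t=11, phase=(15,15,3,3) → FL=W FR=W RL=S RR=S
cmd 2: advance +7 → t=18, phase=(22,22,10,10) → FL=W FR=W RL=S RR=S
cmd 3: advance +17 → t=35, phase=(15,15,3,3) → FL=W FR=W RL=S RR=S
cmd 4: advance +14 → t=49, phase=(5,5,17,17) → FL=S FR=S RL=W RR=W
cmd 5: advance +9 → t=58, phase=(14,14,2,2) → FL=S FR=S RL=S RR=S
cmd 6: advance +6 → t=64, phase=(20,20,8,8) → FL=W FR=W RL=S RR=S


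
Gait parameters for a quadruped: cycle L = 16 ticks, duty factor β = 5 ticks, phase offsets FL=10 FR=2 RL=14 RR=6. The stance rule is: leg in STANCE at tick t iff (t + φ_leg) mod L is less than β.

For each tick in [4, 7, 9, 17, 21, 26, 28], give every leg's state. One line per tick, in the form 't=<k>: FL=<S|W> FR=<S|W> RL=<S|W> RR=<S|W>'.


t=4: FL=W FR=W RL=S RR=W
t=7: FL=S FR=W RL=W RR=W
t=9: FL=S FR=W RL=W RR=W
t=17: FL=W FR=S RL=W RR=W
t=21: FL=W FR=W RL=S RR=W
t=26: FL=S FR=W RL=W RR=S
t=28: FL=W FR=W RL=W RR=S

t=4: phase=(14,6,2,10) vs β=5 → FL=W FR=W RL=S RR=W
t=7: phase=(1,9,5,13) vs β=5 → FL=S FR=W RL=W RR=W
t=9: phase=(3,11,7,15) vs β=5 → FL=S FR=W RL=W RR=W
t=17: phase=(11,3,15,7) vs β=5 → FL=W FR=S RL=W RR=W
t=21: phase=(15,7,3,11) vs β=5 → FL=W FR=W RL=S RR=W
t=26: phase=(4,12,8,0) vs β=5 → FL=S FR=W RL=W RR=S
t=28: phase=(6,14,10,2) vs β=5 → FL=W FR=W RL=W RR=S


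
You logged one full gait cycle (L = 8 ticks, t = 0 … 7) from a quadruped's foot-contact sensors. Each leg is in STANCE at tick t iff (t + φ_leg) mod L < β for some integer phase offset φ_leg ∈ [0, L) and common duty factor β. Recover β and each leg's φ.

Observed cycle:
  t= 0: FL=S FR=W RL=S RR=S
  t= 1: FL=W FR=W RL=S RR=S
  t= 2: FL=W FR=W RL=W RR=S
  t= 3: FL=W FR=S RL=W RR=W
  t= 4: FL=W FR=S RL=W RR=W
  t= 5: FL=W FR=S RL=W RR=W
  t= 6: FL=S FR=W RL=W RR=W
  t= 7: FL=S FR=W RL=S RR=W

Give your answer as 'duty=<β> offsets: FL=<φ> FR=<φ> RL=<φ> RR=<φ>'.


duty=3 offsets: FL=2 FR=5 RL=1 RR=0

duty β = stance ticks per leg = 3
FL: stance ticks = 3; W→S at t=6 → φ=2
FR: stance ticks = 3; W→S at t=3 → φ=5
RL: stance ticks = 3; W→S at t=7 → φ=1
RR: stance ticks = 3; W→S at t=0 → φ=0


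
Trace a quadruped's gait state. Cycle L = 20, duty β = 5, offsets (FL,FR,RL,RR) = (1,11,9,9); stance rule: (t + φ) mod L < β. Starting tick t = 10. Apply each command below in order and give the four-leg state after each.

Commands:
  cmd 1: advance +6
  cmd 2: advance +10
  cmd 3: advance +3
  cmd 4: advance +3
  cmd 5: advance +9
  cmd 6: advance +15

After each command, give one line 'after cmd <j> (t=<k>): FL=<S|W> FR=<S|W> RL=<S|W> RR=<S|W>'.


start t=10: FL=W FR=S RL=W RR=W
cmd 1: advance +6 → t=16, phase=(17,7,5,5) → FL=W FR=W RL=W RR=W
cmd 2: advance +10 → t=26, phase=(7,17,15,15) → FL=W FR=W RL=W RR=W
cmd 3: advance +3 → t=29, phase=(10,0,18,18) → FL=W FR=S RL=W RR=W
cmd 4: advance +3 → t=32, phase=(13,3,1,1) → FL=W FR=S RL=S RR=S
cmd 5: advance +9 → t=41, phase=(2,12,10,10) → FL=S FR=W RL=W RR=W
cmd 6: advance +15 → t=56, phase=(17,7,5,5) → FL=W FR=W RL=W RR=W

after cmd 1 (t=16): FL=W FR=W RL=W RR=W
after cmd 2 (t=26): FL=W FR=W RL=W RR=W
after cmd 3 (t=29): FL=W FR=S RL=W RR=W
after cmd 4 (t=32): FL=W FR=S RL=S RR=S
after cmd 5 (t=41): FL=S FR=W RL=W RR=W
after cmd 6 (t=56): FL=W FR=W RL=W RR=W


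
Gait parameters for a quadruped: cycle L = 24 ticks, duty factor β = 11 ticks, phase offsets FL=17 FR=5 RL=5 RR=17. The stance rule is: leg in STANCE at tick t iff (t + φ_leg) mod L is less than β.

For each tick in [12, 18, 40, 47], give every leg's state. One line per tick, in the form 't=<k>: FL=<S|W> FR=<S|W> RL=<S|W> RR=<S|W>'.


t=12: phase=(5,17,17,5) vs β=11 → FL=S FR=W RL=W RR=S
t=18: phase=(11,23,23,11) vs β=11 → FL=W FR=W RL=W RR=W
t=40: phase=(9,21,21,9) vs β=11 → FL=S FR=W RL=W RR=S
t=47: phase=(16,4,4,16) vs β=11 → FL=W FR=S RL=S RR=W

t=12: FL=S FR=W RL=W RR=S
t=18: FL=W FR=W RL=W RR=W
t=40: FL=S FR=W RL=W RR=S
t=47: FL=W FR=S RL=S RR=W
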